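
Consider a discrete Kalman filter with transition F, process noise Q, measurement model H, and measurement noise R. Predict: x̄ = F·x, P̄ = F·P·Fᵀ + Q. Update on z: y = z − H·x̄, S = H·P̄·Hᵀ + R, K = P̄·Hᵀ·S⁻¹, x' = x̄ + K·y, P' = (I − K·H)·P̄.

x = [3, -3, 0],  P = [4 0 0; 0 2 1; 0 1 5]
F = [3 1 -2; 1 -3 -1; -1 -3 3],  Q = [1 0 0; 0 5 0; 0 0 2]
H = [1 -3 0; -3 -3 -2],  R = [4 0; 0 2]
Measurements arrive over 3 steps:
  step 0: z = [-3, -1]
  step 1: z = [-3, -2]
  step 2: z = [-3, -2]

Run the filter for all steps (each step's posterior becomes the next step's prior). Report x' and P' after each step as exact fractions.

step 0: x̄ = F·x = [6, 12, 6]
step 0: P̄ = F·P·Fᵀ + Q = [55 21 -39; 21 38 -7; -39 -7 51]
step 0: y = z − H·x̄ = [27, 65]
step 0: S = H·P̄·Hᵀ + R = [275 339; 339 869]
step 0: K = P̄·Hᵀ·S⁻¹ = [21949/62027 -19269/62027; -12780/62027 -6649/62027; -1989/8861 1143/8861]
step 0: x' = x̄ + K·y = [-41100/8861, -4703/8861, 73758/8861]
step 0: P' = (I − K·H)·P̄ = [696727/62027 202977/62027 -190041/8861; 202977/62027 84699/62027 -60695/8861; -190041/8861 -60695/8861 374961/8861]
step 1: x̄ = F·x = [-275519/8861, -100749/8861, 276483/8861]
step 1: P̄ = F·P·Fᵀ + Q = [5113849/8861 1426976/8861 -5511336/8861; 1426976/8861 3287402/62027 -10580575/62027; -5511336/8861 -10580575/62027 42052769/62027]
step 1: y = z − H·x̄ = [-53311/8861, -593560/8861]
step 1: S = H·P̄·Hᵀ + R = [5698677/62027 -4195965/62027; -4195965/62027 109974087/62027]
step 1: K = P̄·Hᵀ·S⁻¹ = [348062384/545551559 -856046951/1636654677; -173050489/1636654677 -284416547/1636654677; -1306005667/1636654677 893317688/1636654677]
step 1: x' = x̄ + K·y = [171437425/1636654677, 494769522/545551559, -914793332/1636654677]
step 1: P' = (I − K·H)·P̄ = [5192955616/545551559 3800706080/1636654677 -28213312441/1636654677; 3800706080/1636654677 499212004/545551559 -7663096591/1636654677; -28213312441/1636654677 -7663096591/1636654677 52921295860/1636654677]
step 2: x̄ = F·x = [3828207505/1636654677, -1122231647/545551559, -7368743119/1636654677]
step 2: P̄ = F·P·Fᵀ + Q = [747045647897/1636654677 220431714838/1636654677 -786078650710/1636654677; 220431714838/1636654677 25935323019/545551559 -227738700538/1636654677; -786078650710/1636654677 -227738700538/1636654677 279547470938/545551559]
step 2: y = z − H·x̄ = [-18838256359/1636654677, -2375179700/233807811]
step 2: S = H·P̄·Hᵀ + R = [131255699090/1636654677 -1795404994/233807811; -1795404994/233807811 123022388824/77935937]
step 2: K = P̄·Hᵀ·S⁻¹ = [187713873970139/310637213438522 -79519729200876/155318606719261; -35807506158853/310637213438522 -26494008565334/155318606719261; -113920349982246/155318606719261 81459745064002/155318606719261]
step 2: x' = x̄ + K·y = [181597674615017/310637213438522, 311441803340925/310637213438522, -215569534553085/155318606719261]
step 2: P' = (I − K·H)·P̄ = [2686845084178001/310637213438522 645329862765815/310637213438522 -2419611481006986/155318606719261; 645329862765815/310637213438522 262853295800409/310637213438522 -654643360359334/155318606719261; -2419611481006986/155318606719261 -654643360359334/155318606719261 4529922516985478/155318606719261]

step 0: x' = [-41100/8861, -4703/8861, 73758/8861], P' = [696727/62027 202977/62027 -190041/8861; 202977/62027 84699/62027 -60695/8861; -190041/8861 -60695/8861 374961/8861]
step 1: x' = [171437425/1636654677, 494769522/545551559, -914793332/1636654677], P' = [5192955616/545551559 3800706080/1636654677 -28213312441/1636654677; 3800706080/1636654677 499212004/545551559 -7663096591/1636654677; -28213312441/1636654677 -7663096591/1636654677 52921295860/1636654677]
step 2: x' = [181597674615017/310637213438522, 311441803340925/310637213438522, -215569534553085/155318606719261], P' = [2686845084178001/310637213438522 645329862765815/310637213438522 -2419611481006986/155318606719261; 645329862765815/310637213438522 262853295800409/310637213438522 -654643360359334/155318606719261; -2419611481006986/155318606719261 -654643360359334/155318606719261 4529922516985478/155318606719261]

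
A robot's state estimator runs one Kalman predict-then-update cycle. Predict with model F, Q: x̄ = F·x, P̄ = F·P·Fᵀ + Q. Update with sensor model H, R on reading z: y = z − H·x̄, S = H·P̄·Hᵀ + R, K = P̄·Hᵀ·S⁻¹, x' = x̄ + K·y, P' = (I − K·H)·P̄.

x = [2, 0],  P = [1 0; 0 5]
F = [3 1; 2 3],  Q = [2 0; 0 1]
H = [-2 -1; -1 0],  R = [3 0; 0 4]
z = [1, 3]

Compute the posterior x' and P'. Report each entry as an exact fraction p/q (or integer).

x̄ = F·x = [6, 4]
P̄ = F·P·Fᵀ + Q = [16 21; 21 50]
y = z − H·x̄ = [17, 9]
S = H·P̄·Hᵀ + R = [201 53; 53 20]
K = P̄·Hᵀ·S⁻¹ = [-212/1211 -407/1211; -727/1211 655/1211]
x' = x̄ + K·y = [-1/1211, -1620/1211]
P' = (I − K·H)·P̄ = [1628/1211 -2620/1211; -2620/1211 7421/1211]

x' = [-1/1211, -1620/1211]
P' = [1628/1211 -2620/1211; -2620/1211 7421/1211]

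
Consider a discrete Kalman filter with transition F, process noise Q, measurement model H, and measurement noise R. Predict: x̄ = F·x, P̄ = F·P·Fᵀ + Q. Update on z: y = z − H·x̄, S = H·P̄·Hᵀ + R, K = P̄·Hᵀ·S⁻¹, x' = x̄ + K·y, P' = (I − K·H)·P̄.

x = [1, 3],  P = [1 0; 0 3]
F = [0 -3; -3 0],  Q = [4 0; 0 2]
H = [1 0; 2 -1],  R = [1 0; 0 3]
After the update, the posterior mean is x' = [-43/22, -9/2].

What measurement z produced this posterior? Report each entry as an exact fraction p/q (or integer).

x̄ = F·x = [-9, -3]
P̄ = F·P·Fᵀ + Q = [31 0; 0 11]
S = H·P̄·Hᵀ + R = [32 62; 62 138]
K = P̄·Hᵀ·S⁻¹ = [217/286 31/286; 31/26 -8/13]
x' − x̄ = [155/22, -3/2] = K·y
y = (KᵀK)⁻¹·Kᵀ·(x' − x̄) = [7, 16]
z = y + H·x̄ = [7, 16] + [-9, -15] = [-2, 1]

z = [-2, 1]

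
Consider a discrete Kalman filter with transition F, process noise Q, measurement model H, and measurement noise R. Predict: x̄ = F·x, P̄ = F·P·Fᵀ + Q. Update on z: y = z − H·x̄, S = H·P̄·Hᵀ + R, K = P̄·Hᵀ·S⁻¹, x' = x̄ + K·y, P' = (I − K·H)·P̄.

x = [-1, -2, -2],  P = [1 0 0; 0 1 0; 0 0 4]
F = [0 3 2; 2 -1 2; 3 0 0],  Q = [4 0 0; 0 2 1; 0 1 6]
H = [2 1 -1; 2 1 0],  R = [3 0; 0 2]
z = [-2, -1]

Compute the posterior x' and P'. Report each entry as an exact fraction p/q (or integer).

x̄ = F·x = [-10, -4, -3]
P̄ = F·P·Fᵀ + Q = [29 13 0; 13 23 7; 0 7 15]
y = z − H·x̄ = [19, 23]
S = H·P̄·Hᵀ + R = [195 184; 184 193]
K = P̄·Hᵀ·S⁻¹ = [639/3779 781/3779; -910/3779 1827/3779; -2832/3779 2837/3779]
x' = x̄ + K·y = [-7686/3779, 9615/3779, 106/3779]
P' = (I − K·H)·P̄ = [8771/3779 -15980/3779 -355/3779; -15980/3779 35614/3779 6384/3779; -355/3779 6384/3779 14170/3779]

x' = [-7686/3779, 9615/3779, 106/3779]
P' = [8771/3779 -15980/3779 -355/3779; -15980/3779 35614/3779 6384/3779; -355/3779 6384/3779 14170/3779]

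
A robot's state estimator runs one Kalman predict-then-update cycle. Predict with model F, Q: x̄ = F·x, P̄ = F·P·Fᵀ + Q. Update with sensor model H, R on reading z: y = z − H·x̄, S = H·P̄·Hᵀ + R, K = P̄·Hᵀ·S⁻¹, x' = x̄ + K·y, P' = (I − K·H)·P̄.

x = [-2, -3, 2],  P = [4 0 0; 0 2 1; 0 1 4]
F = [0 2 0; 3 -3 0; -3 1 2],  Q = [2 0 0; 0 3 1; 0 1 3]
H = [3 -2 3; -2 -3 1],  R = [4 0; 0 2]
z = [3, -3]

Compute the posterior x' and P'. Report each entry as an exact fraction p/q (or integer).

x' = [-280056/103841, 520849/103841, 719419/103841]
P' = [251558/103841 -298014/103841 -428978/103841; -298014/103841 395854/103841 553510/103841; -428978/103841 553510/103841 816634/103841]

x̄ = F·x = [-6, 3, 7]
P̄ = F·P·Fᵀ + Q = [10 -12 8; -12 57 -47; 8 -47 61]
y = z − H·x̄ = [6, -13]
S = H·P̄·Hᵀ + R = [1723 1018; 1018 722]
K = P̄·Hᵀ·S⁻¹ = [15942/103841 -19026/103841; -6305/103841 -19012/103841; 13987/103841 7030/103841]
x' = x̄ + K·y = [-280056/103841, 520849/103841, 719419/103841]
P' = (I − K·H)·P̄ = [251558/103841 -298014/103841 -428978/103841; -298014/103841 395854/103841 553510/103841; -428978/103841 553510/103841 816634/103841]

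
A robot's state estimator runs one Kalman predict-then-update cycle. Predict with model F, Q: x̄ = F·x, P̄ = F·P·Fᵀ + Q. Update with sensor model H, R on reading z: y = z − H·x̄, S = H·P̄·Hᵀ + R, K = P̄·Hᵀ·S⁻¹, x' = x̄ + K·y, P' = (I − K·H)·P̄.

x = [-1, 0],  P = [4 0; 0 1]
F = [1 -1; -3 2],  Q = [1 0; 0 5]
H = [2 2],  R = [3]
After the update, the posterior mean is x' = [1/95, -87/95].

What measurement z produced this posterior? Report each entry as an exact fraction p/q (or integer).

z = [-2]

x̄ = F·x = [-1, 3]
P̄ = F·P·Fᵀ + Q = [6 -14; -14 45]
S = H·P̄·Hᵀ + R = [95]
K = P̄·Hᵀ·S⁻¹ = [-16/95; 62/95]
x' − x̄ = [96/95, -372/95] = K·y
y = (KᵀK)⁻¹·Kᵀ·(x' − x̄) = [-6]
z = y + H·x̄ = [-6] + [4] = [-2]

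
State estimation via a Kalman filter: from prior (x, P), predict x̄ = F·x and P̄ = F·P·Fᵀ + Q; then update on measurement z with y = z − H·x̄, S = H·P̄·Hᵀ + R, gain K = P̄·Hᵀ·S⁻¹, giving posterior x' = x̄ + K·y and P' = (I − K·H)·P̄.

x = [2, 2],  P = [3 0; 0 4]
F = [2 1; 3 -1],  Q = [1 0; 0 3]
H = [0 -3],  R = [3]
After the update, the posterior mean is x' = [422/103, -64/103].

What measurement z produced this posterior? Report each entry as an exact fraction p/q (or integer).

x̄ = F·x = [6, 4]
P̄ = F·P·Fᵀ + Q = [17 14; 14 34]
S = H·P̄·Hᵀ + R = [309]
K = P̄·Hᵀ·S⁻¹ = [-14/103; -34/103]
x' − x̄ = [-196/103, -476/103] = K·y
y = (KᵀK)⁻¹·Kᵀ·(x' − x̄) = [14]
z = y + H·x̄ = [14] + [-12] = [2]

z = [2]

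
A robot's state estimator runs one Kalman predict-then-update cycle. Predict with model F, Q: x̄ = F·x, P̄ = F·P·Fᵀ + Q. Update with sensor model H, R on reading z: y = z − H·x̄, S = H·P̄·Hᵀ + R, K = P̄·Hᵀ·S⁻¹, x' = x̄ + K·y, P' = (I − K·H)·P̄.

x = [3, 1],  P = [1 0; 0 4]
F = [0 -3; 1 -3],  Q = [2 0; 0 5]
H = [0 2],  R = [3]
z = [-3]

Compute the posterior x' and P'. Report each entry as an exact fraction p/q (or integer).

x̄ = F·x = [-3, 0]
P̄ = F·P·Fᵀ + Q = [38 36; 36 42]
y = z − H·x̄ = [-3]
S = H·P̄·Hᵀ + R = [171]
K = P̄·Hᵀ·S⁻¹ = [8/19; 28/57]
x' = x̄ + K·y = [-81/19, -28/19]
P' = (I − K·H)·P̄ = [146/19 12/19; 12/19 14/19]

x' = [-81/19, -28/19]
P' = [146/19 12/19; 12/19 14/19]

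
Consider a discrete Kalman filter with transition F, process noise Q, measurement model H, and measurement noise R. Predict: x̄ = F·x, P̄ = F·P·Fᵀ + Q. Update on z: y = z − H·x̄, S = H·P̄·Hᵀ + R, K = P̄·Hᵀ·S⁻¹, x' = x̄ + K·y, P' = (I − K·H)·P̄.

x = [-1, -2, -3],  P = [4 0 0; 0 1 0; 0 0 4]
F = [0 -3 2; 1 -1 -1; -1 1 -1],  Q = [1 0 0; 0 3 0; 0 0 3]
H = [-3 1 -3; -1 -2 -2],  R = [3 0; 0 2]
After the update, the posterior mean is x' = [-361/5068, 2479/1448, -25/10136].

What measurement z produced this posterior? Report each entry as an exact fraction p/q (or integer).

z = [2, -3]

x̄ = F·x = [0, 4, 2]
P̄ = F·P·Fᵀ + Q = [26 -5 -11; -5 12 -1; -11 -1 12]
S = H·P̄·Hᵀ + R = [195 -2; -2 52]
K = P̄·Hᵀ·S⁻¹ = [-647/2534 535/5068; 109/724 -465/1448; -115/5068 -2153/10136]
x' − x̄ = [-361/5068, -3313/1448, -20297/10136] = K·y
y = (KᵀK)⁻¹·Kᵀ·(x' − x̄) = [4, 9]
z = y + H·x̄ = [4, 9] + [-2, -12] = [2, -3]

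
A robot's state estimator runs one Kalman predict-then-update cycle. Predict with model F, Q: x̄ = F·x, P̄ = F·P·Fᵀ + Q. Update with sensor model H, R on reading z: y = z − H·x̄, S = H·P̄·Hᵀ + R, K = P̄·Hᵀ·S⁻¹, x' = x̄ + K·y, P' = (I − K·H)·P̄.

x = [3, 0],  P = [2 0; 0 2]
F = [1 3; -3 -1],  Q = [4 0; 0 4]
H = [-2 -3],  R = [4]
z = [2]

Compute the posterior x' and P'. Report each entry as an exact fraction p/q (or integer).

x' = [186/43, -159/43]
P' = [996/43 -660/43; -660/43 456/43]

x̄ = F·x = [3, -9]
P̄ = F·P·Fᵀ + Q = [24 -12; -12 24]
y = z − H·x̄ = [-19]
S = H·P̄·Hᵀ + R = [172]
K = P̄·Hᵀ·S⁻¹ = [-3/43; -12/43]
x' = x̄ + K·y = [186/43, -159/43]
P' = (I − K·H)·P̄ = [996/43 -660/43; -660/43 456/43]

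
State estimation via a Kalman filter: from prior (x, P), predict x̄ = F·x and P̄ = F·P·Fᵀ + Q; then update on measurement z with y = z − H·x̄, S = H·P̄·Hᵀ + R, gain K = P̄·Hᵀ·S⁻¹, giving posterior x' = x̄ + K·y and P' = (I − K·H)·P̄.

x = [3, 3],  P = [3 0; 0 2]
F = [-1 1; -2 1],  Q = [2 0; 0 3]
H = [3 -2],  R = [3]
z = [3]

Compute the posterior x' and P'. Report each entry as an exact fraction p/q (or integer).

x' = [-15/38, -42/19]
P' = [241/38 177/19; 177/19 273/19]

x̄ = F·x = [0, -3]
P̄ = F·P·Fᵀ + Q = [7 8; 8 17]
y = z − H·x̄ = [-3]
S = H·P̄·Hᵀ + R = [38]
K = P̄·Hᵀ·S⁻¹ = [5/38; -5/19]
x' = x̄ + K·y = [-15/38, -42/19]
P' = (I − K·H)·P̄ = [241/38 177/19; 177/19 273/19]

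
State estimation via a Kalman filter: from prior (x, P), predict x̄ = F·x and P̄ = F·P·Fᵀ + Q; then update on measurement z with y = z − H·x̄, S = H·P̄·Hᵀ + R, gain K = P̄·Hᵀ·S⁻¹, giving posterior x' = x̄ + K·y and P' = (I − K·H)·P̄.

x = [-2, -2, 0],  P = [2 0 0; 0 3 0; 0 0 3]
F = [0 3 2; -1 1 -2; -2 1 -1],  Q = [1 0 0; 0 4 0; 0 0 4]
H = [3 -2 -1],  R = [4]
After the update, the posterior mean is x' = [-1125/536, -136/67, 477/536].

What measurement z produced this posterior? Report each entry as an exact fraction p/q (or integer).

z = [-3]

x̄ = F·x = [-6, 0, 2]
P̄ = F·P·Fᵀ + Q = [40 -3 3; -3 21 13; 3 13 18]
S = H·P̄·Hᵀ + R = [536]
K = P̄·Hᵀ·S⁻¹ = [123/536; -8/67; -35/536]
x' − x̄ = [2091/536, -136/67, -595/536] = K·y
y = (KᵀK)⁻¹·Kᵀ·(x' − x̄) = [17]
z = y + H·x̄ = [17] + [-20] = [-3]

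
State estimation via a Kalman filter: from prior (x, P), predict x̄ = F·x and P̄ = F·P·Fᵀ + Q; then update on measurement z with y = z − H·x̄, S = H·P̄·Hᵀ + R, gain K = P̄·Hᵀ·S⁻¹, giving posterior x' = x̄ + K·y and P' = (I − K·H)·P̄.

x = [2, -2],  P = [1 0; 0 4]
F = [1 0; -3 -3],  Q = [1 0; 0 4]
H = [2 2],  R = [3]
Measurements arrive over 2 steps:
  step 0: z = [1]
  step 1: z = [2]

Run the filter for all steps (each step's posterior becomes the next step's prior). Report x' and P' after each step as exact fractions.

step 0: x̄ = F·x = [2, 0]
step 0: P̄ = F·P·Fᵀ + Q = [2 -3; -3 49]
step 0: y = z − H·x̄ = [-3]
step 0: S = H·P̄·Hᵀ + R = [183]
step 0: K = P̄·Hᵀ·S⁻¹ = [-2/183; 92/183]
step 0: x' = x̄ + K·y = [124/61, -92/61]
step 0: P' = (I − K·H)·P̄ = [362/183 -365/183; -365/183 503/183]
step 1: x̄ = F·x = [124/61, -96/61]
step 1: P̄ = F·P·Fᵀ + Q = [545/183 3/61; 3/61 649/61]
step 1: y = z − H·x̄ = [66/61]
step 1: S = H·P̄·Hᵀ + R = [10589/183]
step 1: K = P̄·Hᵀ·S⁻¹ = [1108/10589; 3912/10589]
step 1: x' = x̄ + K·y = [22724/10589, -12432/10589]
step 1: P' = (I − K·H)·P̄ = [24827/10589 -23165/10589; -23165/10589 29033/10589]

step 0: x' = [124/61, -92/61], P' = [362/183 -365/183; -365/183 503/183]
step 1: x' = [22724/10589, -12432/10589], P' = [24827/10589 -23165/10589; -23165/10589 29033/10589]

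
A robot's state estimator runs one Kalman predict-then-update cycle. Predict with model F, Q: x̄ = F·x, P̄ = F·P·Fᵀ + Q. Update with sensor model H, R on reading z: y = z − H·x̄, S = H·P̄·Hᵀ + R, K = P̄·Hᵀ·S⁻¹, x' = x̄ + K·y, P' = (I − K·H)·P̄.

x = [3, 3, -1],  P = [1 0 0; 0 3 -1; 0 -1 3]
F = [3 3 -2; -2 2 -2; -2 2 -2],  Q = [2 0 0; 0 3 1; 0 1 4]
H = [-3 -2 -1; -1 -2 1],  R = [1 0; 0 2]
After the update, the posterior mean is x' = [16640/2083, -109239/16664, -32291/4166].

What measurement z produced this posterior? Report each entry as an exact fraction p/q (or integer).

x̄ = F·x = [20, 2, 2]
P̄ = F·P·Fᵀ + Q = [62 34 34; 34 39 37; 34 37 40]
S = H·P̄·Hᵀ + R = [1515 506; 506 180]
K = P̄·Hᵀ·S⁻¹ = [-408/2083 36/2083; -555/8332 -3823/16664; -559/2083 1569/4166]
x' − x̄ = [-25020/2083, -142567/16664, -40623/4166] = K·y
y = (KᵀK)⁻¹·Kᵀ·(x' − x̄) = [63, 19]
z = y + H·x̄ = [63, 19] + [-66, -22] = [-3, -3]

z = [-3, -3]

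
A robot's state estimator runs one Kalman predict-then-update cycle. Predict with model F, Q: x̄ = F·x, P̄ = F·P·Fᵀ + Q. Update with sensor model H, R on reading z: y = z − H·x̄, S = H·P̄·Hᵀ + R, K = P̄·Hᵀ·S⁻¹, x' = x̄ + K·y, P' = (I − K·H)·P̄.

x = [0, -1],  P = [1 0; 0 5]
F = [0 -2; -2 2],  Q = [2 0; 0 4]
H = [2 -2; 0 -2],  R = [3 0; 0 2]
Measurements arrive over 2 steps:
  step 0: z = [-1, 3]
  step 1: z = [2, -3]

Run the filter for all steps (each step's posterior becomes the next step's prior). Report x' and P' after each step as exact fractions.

step 0: x̄ = F·x = [2, -2]
step 0: P̄ = F·P·Fᵀ + Q = [22 -20; -20 28]
step 0: y = z − H·x̄ = [-9, -1]
step 0: S = H·P̄·Hᵀ + R = [363 192; 192 114]
step 0: K = P̄·Hᵀ·S⁻¹ = [316/753 -268/753; -32/753 -316/753]
step 0: x' = x̄ + K·y = [-1070/753, -902/753]
step 0: P' = (I − K·H)·P̄ = [742/753 268/753; 268/753 316/753]
step 1: x̄ = F·x = [1804/753, 112/251]
step 1: P̄ = F·P·Fᵀ + Q = [2770/753 -64/251; -64/251 1700/251]
step 1: y = z − H·x̄ = [-1430/753, -529/251]
step 1: S = H·P̄·Hᵀ + R = [35275/753 7056/251; 7056/251 7302/251]
step 1: K = P̄·Hᵀ·S⁻¹ = [26924/71857 -74272/215571; -3528/71857 -90148/215571]
step 1: x' = x̄ + K·y = [519596/215571, 306284/215571]
step 1: P' = (I − K·H)·P̄ = [195430/215571 74272/215571; 74272/215571 90148/215571]

step 0: x' = [-1070/753, -902/753], P' = [742/753 268/753; 268/753 316/753]
step 1: x' = [519596/215571, 306284/215571], P' = [195430/215571 74272/215571; 74272/215571 90148/215571]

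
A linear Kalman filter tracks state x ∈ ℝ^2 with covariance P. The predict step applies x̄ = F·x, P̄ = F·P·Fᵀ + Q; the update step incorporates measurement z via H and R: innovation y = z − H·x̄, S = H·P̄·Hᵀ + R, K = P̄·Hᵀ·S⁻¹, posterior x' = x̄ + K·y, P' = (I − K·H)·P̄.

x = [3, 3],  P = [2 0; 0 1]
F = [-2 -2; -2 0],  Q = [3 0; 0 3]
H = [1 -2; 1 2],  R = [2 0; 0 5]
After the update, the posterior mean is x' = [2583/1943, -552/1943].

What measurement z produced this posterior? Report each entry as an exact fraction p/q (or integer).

x̄ = F·x = [-12, -6]
P̄ = F·P·Fᵀ + Q = [15 8; 8 11]
S = H·P̄·Hᵀ + R = [29 -29; -29 96]
K = P̄·Hᵀ·S⁻¹ = [803/1943 30/67; -474/1943 16/67]
x' − x̄ = [25899/1943, 11106/1943] = K·y
y = (KᵀK)⁻¹·Kᵀ·(x' − x̄) = [3, 27]
z = y + H·x̄ = [3, 27] + [0, -24] = [3, 3]

z = [3, 3]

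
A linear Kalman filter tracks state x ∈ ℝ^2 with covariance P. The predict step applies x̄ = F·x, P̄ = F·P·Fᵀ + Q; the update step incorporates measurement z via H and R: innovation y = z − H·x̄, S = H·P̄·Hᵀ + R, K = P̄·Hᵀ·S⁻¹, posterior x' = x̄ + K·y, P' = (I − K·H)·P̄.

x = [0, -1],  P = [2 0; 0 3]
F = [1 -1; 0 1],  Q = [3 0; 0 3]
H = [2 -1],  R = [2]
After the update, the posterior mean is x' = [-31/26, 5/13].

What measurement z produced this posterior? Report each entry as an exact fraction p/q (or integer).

x̄ = F·x = [1, -1]
P̄ = F·P·Fᵀ + Q = [8 -3; -3 6]
S = H·P̄·Hᵀ + R = [52]
K = P̄·Hᵀ·S⁻¹ = [19/52; -3/13]
x' − x̄ = [-57/26, 18/13] = K·y
y = (KᵀK)⁻¹·Kᵀ·(x' − x̄) = [-6]
z = y + H·x̄ = [-6] + [3] = [-3]

z = [-3]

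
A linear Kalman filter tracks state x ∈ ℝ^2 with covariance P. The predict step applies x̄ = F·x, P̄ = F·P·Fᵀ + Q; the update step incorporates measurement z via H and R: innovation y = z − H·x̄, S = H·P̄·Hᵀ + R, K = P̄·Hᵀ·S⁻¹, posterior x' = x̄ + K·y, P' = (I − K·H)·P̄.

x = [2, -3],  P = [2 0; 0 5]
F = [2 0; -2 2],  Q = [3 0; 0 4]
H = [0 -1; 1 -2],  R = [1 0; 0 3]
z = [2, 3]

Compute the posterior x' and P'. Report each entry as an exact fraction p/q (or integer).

x' = [11/186, -166/93]
P' = [683/186 92/93; 92/93 64/93]

x̄ = F·x = [4, -10]
P̄ = F·P·Fᵀ + Q = [11 -8; -8 32]
y = z − H·x̄ = [-8, -21]
S = H·P̄·Hᵀ + R = [33 72; 72 174]
K = P̄·Hᵀ·S⁻¹ = [-92/93 35/62; -64/93 -4/31]
x' = x̄ + K·y = [11/186, -166/93]
P' = (I − K·H)·P̄ = [683/186 92/93; 92/93 64/93]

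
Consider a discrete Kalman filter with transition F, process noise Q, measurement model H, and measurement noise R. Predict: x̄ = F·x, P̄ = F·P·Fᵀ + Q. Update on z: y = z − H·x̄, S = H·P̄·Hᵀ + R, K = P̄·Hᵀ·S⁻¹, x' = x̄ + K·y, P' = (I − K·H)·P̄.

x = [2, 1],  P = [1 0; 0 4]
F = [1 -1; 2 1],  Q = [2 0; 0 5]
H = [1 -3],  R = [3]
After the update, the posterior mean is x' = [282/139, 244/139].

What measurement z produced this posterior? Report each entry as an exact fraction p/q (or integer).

x̄ = F·x = [1, 5]
P̄ = F·P·Fᵀ + Q = [7 -2; -2 13]
S = H·P̄·Hᵀ + R = [139]
K = P̄·Hᵀ·S⁻¹ = [13/139; -41/139]
x' − x̄ = [143/139, -451/139] = K·y
y = (KᵀK)⁻¹·Kᵀ·(x' − x̄) = [11]
z = y + H·x̄ = [11] + [-14] = [-3]

z = [-3]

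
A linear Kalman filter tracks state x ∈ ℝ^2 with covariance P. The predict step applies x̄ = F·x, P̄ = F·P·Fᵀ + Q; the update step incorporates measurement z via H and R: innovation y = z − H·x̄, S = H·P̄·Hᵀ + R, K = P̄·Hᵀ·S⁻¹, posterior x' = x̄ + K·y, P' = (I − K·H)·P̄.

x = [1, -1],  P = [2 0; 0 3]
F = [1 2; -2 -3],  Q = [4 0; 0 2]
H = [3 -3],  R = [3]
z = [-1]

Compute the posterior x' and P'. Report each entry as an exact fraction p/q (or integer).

x̄ = F·x = [-1, 1]
P̄ = F·P·Fᵀ + Q = [18 -22; -22 37]
y = z − H·x̄ = [5]
S = H·P̄·Hᵀ + R = [894]
K = P̄·Hᵀ·S⁻¹ = [20/149; -59/298]
x' = x̄ + K·y = [-49/149, 3/298]
P' = (I − K·H)·P̄ = [282/149 262/149; 262/149 583/298]

x' = [-49/149, 3/298]
P' = [282/149 262/149; 262/149 583/298]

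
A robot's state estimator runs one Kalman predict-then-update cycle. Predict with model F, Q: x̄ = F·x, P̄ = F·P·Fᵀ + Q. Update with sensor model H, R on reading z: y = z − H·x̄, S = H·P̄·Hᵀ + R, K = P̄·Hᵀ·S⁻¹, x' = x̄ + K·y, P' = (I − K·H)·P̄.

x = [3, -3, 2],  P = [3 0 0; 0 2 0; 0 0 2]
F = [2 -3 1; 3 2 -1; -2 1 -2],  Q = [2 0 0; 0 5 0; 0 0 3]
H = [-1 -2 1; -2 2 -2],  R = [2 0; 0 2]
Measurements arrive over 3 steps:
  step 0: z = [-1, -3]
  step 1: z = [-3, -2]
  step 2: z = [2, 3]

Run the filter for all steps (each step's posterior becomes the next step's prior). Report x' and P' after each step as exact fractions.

step 0: x̄ = F·x = [17, 1, -13]
step 0: P̄ = F·P·Fᵀ + Q = [34 4 -22; 4 42 -10; -22 -10 25]
step 0: y = z − H·x̄ = [31, 3]
step 0: S = H·P̄·Hᵀ + R = [329 -202; -202 278]
step 0: K = P̄·Hᵀ·S⁻¹ = [-3504/8443 -3032/8443; -3926/25329 5894/25329; 2229/8443 830/8443]
step 0: x' = x̄ + K·y = [25811/8443, -78695/25329, -38170/8443]
step 0: P' = (I − K·H)·P̄ = [14294/8443 -18548/8443 -29810/8443; -18548/8443 113246/25329 54332/8443; -29810/8443 54332/8443 83312/8443]
step 1: x̄ = F·x = [92147/8443, 189419/25329, -4541/25329]
step 1: P̄ = F·P·Fᵀ + Q = [274456/8443 110550/8443 73754/8443; 110550/8443 432371/25329 67456/25329; 73754/8443 67456/25329 215657/25329]
step 1: y = z − H·x̄ = [194611/8443, 114304/25329]
step 1: S = H·P̄·Hᵀ + R = [1144473/8443 184658/8443; 184658/8443 4513490/25329]
step 1: K = P̄·Hᵀ·S⁻¹ = [-97150550/299850273 -27602854/99950091; -33770890/99950091 1872747/33316697; -4439107/299850273 -16181714/99950091]
step 1: x' = x̄ + K·y = [219851585/99950091, -1867771/33316697, -125050616/99950091]
step 1: P' = (I − K·H)·P̄ = [231771236/299850273 -62144270/99950091 -335395484/299850273; -62144270/99950091 62070693/33316697 242738108/99950091; -335395484/299850273 242738108/99950091 1112154950/299850273]
step 2: x̄ = F·x = [331462493/99950091, 773398745/99950091, -65068417/33316697]
step 2: P̄ = F·P·Fᵀ + Q = [4192992413/299850273 1164495230/299850273 87900793/33316697; 1164495230/299850273 3794214275/299850273 -18011324/33316697; 87900793/33316697 -18011324/33316697 220400208/33316697]
step 2: y = z − H·x̄ = [757788472/33316697, -324810911/33316697]
step 2: S = H·P̄·Hᵀ + R = [2853036249/33316697 -1044633006/33316697; -1044633006/33316697 4310293930/33316697]
step 2: K = P̄·Hᵀ·S⁻¹ = [-163491238760/504529307433 -15441929752/56058811937; -163048998614/504529307433 3678170579/56058811937; 223243295/56058811937 -8433799596/56058811937]
step 2: x' = x̄ + K·y = [-690531534217/504529307433, -127311436522/504529307433, -22183976589/56058811937]
step 2: P' = (I − K·H)·P̄ = [1169208303439/1513587922299 -940537071014/1513587922299 -188090363461/168176435811; -940537071014/1513587922299 2760057528079/1513587922299 400142665940/168176435811; -188090363461/168176435811 400142665940/168176435811 204511476063/56058811937]

step 0: x' = [25811/8443, -78695/25329, -38170/8443], P' = [14294/8443 -18548/8443 -29810/8443; -18548/8443 113246/25329 54332/8443; -29810/8443 54332/8443 83312/8443]
step 1: x' = [219851585/99950091, -1867771/33316697, -125050616/99950091], P' = [231771236/299850273 -62144270/99950091 -335395484/299850273; -62144270/99950091 62070693/33316697 242738108/99950091; -335395484/299850273 242738108/99950091 1112154950/299850273]
step 2: x' = [-690531534217/504529307433, -127311436522/504529307433, -22183976589/56058811937], P' = [1169208303439/1513587922299 -940537071014/1513587922299 -188090363461/168176435811; -940537071014/1513587922299 2760057528079/1513587922299 400142665940/168176435811; -188090363461/168176435811 400142665940/168176435811 204511476063/56058811937]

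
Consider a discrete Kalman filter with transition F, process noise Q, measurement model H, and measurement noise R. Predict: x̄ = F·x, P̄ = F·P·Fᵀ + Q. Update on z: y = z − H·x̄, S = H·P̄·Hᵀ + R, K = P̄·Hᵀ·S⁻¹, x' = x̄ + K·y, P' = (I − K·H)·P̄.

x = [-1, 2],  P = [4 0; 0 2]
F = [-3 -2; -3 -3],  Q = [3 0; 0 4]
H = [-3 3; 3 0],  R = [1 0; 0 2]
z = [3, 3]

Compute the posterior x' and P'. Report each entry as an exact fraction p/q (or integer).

x̄ = F·x = [-1, -3]
P̄ = F·P·Fᵀ + Q = [47 48; 48 58]
y = z − H·x̄ = [9, 6]
S = H·P̄·Hᵀ + R = [82 9; 9 425]
K = P̄·Hᵀ·S⁻¹ = [6/34769 11535/34769; 11454/34769 11538/34769]
x' = x̄ + K·y = [34495/34769, 68007/34769]
P' = (I − K·H)·P̄ = [7690/34769 7692/34769; 7692/34769 11510/34769]

x' = [34495/34769, 68007/34769]
P' = [7690/34769 7692/34769; 7692/34769 11510/34769]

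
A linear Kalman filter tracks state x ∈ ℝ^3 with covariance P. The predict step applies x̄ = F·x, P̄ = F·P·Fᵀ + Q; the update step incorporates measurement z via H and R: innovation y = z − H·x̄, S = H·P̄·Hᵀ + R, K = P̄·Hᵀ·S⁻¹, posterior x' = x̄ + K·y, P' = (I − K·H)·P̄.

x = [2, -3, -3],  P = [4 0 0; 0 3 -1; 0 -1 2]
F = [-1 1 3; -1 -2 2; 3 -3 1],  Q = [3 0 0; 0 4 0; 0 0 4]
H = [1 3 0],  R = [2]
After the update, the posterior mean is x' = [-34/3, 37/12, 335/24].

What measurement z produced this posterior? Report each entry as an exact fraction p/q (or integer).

z = [-2]

x̄ = F·x = [-14, -2, 12]
P̄ = F·P·Fᵀ + Q = [22 14 -7; 14 36 18; -7 18 75]
S = H·P̄·Hᵀ + R = [432]
K = P̄·Hᵀ·S⁻¹ = [4/27; 61/216; 47/432]
x' − x̄ = [8/3, 61/12, 47/24] = K·y
y = (KᵀK)⁻¹·Kᵀ·(x' − x̄) = [18]
z = y + H·x̄ = [18] + [-20] = [-2]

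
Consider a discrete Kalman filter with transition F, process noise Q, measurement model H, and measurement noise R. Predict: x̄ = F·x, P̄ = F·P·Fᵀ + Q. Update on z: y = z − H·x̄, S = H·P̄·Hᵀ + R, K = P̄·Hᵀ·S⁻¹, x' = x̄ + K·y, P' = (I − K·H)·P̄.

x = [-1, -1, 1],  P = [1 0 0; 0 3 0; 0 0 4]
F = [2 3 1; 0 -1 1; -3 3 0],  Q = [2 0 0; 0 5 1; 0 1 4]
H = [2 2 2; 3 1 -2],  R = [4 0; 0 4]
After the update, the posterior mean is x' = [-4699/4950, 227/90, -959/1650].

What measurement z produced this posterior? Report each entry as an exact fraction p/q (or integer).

z = [2, 1]

x̄ = F·x = [-4, 2, 0]
P̄ = F·P·Fᵀ + Q = [37 -5 21; -5 12 -8; 21 -8 40]
S = H·P̄·Hᵀ + R = [424 104; 104 259]
K = P̄·Hᵀ·S⁻¹ = [10399/49500 2014/12375; -17/900 13/225; 5009/16500 -901/4125]
x' − x̄ = [15101/4950, 47/90, -959/1650] = K·y
y = (KᵀK)⁻¹·Kᵀ·(x' − x̄) = [6, 11]
z = y + H·x̄ = [6, 11] + [-4, -10] = [2, 1]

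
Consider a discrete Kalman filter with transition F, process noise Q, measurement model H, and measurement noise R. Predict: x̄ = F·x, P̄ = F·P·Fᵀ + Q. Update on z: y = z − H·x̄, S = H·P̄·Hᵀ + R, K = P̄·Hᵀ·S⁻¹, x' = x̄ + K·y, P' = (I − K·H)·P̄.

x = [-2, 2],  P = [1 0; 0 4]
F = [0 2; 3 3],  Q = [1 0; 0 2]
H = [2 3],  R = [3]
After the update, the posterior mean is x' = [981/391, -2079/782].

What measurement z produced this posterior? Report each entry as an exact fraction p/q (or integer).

z = [-3]

x̄ = F·x = [4, 0]
P̄ = F·P·Fᵀ + Q = [17 24; 24 47]
S = H·P̄·Hᵀ + R = [782]
K = P̄·Hᵀ·S⁻¹ = [53/391; 189/782]
x' − x̄ = [-583/391, -2079/782] = K·y
y = (KᵀK)⁻¹·Kᵀ·(x' − x̄) = [-11]
z = y + H·x̄ = [-11] + [8] = [-3]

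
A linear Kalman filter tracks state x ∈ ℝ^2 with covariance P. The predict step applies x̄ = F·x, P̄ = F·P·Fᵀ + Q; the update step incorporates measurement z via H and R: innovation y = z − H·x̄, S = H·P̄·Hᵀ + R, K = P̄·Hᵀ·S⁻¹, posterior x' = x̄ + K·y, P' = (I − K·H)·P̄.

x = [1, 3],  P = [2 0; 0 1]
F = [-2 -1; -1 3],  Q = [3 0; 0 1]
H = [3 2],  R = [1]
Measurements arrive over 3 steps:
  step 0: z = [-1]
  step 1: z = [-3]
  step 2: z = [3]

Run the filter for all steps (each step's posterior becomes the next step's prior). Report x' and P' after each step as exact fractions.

step 0: x̄ = F·x = [-5, 8]
step 0: P̄ = F·P·Fᵀ + Q = [12 1; 1 12]
step 0: y = z − H·x̄ = [-2]
step 0: S = H·P̄·Hᵀ + R = [169]
step 0: K = P̄·Hᵀ·S⁻¹ = [38/169; 27/169]
step 0: x' = x̄ + K·y = [-921/169, 1298/169]
step 0: P' = (I − K·H)·P̄ = [584/169 -857/169; -857/169 1299/169]
step 1: x̄ = F·x = [544/169, 4815/169]
step 1: P̄ = F·P·Fᵀ + Q = [714/169 1556/169; 1556/169 17586/169]
step 1: y = z − H·x̄ = [-11769/169]
step 1: S = H·P̄·Hᵀ + R = [95611/169]
step 1: K = P̄·Hᵀ·S⁻¹ = [5254/95611; 39840/95611]
step 1: x' = x̄ + K·y = [-58118/95611, -50355/95611]
step 1: P' = (I − K·H)·P̄ = [240602/95611 -358276/95611; -358276/95611 557334/95611]
step 2: x̄ = F·x = [166591/95611, -92947/95611]
step 2: P̄ = F·P·Fᵀ + Q = [373471/95611 600582/95611; 600582/95611 7501875/95611]
step 2: y = z − H·x̄ = [-27046/95611]
step 2: S = H·P̄·Hᵀ + R = [40671334/95611]
step 2: K = P̄·Hᵀ·S⁻¹ = [2321577/40671334; 8402748/20335667]
step 2: x' = x̄ + K·y = [35104166/20335667, -22145987/20335667]
step 2: P' = (I − K·H)·P̄ = [102497035/40671334 -76292382/20335667; -76292382/20335667 118639947/20335667]

step 0: x' = [-921/169, 1298/169], P' = [584/169 -857/169; -857/169 1299/169]
step 1: x' = [-58118/95611, -50355/95611], P' = [240602/95611 -358276/95611; -358276/95611 557334/95611]
step 2: x' = [35104166/20335667, -22145987/20335667], P' = [102497035/40671334 -76292382/20335667; -76292382/20335667 118639947/20335667]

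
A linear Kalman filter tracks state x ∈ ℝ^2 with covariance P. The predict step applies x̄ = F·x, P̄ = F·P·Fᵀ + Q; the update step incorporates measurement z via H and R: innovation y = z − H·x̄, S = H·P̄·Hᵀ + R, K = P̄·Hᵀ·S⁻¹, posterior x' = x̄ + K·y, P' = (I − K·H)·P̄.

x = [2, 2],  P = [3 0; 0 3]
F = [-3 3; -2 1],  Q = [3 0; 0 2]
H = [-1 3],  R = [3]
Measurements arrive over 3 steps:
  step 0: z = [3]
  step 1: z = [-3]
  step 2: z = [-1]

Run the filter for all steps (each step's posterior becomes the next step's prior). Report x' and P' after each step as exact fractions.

step 0: x' = [72/17, 38/17], P' = [777/17 267/17; 267/17 97/17]
step 1: x' = [-117/2467, -2561/2467], P' = [47490/2467 17343/2467; 17343/2467 7102/2467]
step 2: x' = [-291286/81103, -123660/81103], P' = [1427253/81103 519738/81103; 519738/81103 429063/162206]

step 0: x̄ = F·x = [0, -2]
step 0: P̄ = F·P·Fᵀ + Q = [57 27; 27 17]
step 0: y = z − H·x̄ = [9]
step 0: S = H·P̄·Hᵀ + R = [51]
step 0: K = P̄·Hᵀ·S⁻¹ = [8/17; 8/17]
step 0: x' = x̄ + K·y = [72/17, 38/17]
step 0: P' = (I − K·H)·P̄ = [777/17 267/17; 267/17 97/17]
step 1: x̄ = F·x = [-6, -106/17]
step 1: P̄ = F·P·Fᵀ + Q = [183 150; 150 2171/17]
step 1: y = z − H·x̄ = [165/17]
step 1: S = H·P̄·Hᵀ + R = [7401/17]
step 1: K = P̄·Hᵀ·S⁻¹ = [1513/2467; 1321/2467]
step 1: x' = x̄ + K·y = [-117/2467, -2561/2467]
step 1: P' = (I − K·H)·P̄ = [47490/2467 17343/2467; 17343/2467 7102/2467]
step 2: x̄ = F·x = [-7332/2467, -2327/2467]
step 2: P̄ = F·P·Fᵀ + Q = [186555/2467 150159/2467; 150159/2467 132624/2467]
step 2: y = z − H·x̄ = [-2818/2467]
step 2: S = H·P̄·Hᵀ + R = [486618/2467]
step 2: K = P̄·Hᵀ·S⁻¹ = [43987/81103; 82571/162206]
step 2: x' = x̄ + K·y = [-291286/81103, -123660/81103]
step 2: P' = (I − K·H)·P̄ = [1427253/81103 519738/81103; 519738/81103 429063/162206]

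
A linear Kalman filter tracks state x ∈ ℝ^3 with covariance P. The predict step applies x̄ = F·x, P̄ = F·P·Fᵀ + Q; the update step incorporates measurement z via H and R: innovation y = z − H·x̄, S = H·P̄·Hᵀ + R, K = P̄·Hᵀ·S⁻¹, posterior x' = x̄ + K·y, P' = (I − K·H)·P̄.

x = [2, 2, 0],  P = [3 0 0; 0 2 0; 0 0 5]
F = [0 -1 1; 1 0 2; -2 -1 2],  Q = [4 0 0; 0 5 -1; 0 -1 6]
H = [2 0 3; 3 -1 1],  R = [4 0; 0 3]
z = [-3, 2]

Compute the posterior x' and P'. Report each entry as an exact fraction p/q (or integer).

x̄ = F·x = [-2, 2, -6]
P̄ = F·P·Fᵀ + Q = [11 10 12; 10 28 13; 12 13 40]
y = z − H·x̄ = [19, 16]
S = H·P̄·Hᵀ + R = [552 259; 259 156]
K = P̄·Hᵀ·S⁻¹ = [-17/19031 4298/19031; 5319/19031 -7001/19031; 6147/19031 -2520/19031]
x' = x̄ + K·y = [30383/19031, 27107/19031, -37713/19031]
P' = (I − K·H)·P̄ = [59897/19031 126843/19031 -39954/19031; 126843/19031 324062/19031 -77470/19031; -39954/19031 -77470/19031 34832/19031]

x' = [30383/19031, 27107/19031, -37713/19031]
P' = [59897/19031 126843/19031 -39954/19031; 126843/19031 324062/19031 -77470/19031; -39954/19031 -77470/19031 34832/19031]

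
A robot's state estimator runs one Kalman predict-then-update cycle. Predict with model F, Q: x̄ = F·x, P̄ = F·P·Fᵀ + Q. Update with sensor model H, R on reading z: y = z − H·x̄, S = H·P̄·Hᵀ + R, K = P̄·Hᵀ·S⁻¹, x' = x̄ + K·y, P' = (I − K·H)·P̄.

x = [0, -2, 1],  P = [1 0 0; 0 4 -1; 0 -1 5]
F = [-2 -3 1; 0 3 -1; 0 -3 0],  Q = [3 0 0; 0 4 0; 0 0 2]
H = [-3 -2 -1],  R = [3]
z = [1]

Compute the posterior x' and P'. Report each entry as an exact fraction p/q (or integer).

x̄ = F·x = [7, -7, 6]
P̄ = F·P·Fᵀ + Q = [54 -47 39; -47 51 -39; 39 -39 38]
y = z − H·x̄ = [14]
S = H·P̄·Hᵀ + R = [245]
K = P̄·Hᵀ·S⁻¹ = [-107/245; 78/245; -11/35]
x' = x̄ + K·y = [31/35, -89/35, 8/5]
P' = (I − K·H)·P̄ = [1781/245 -3169/245 188/35; -3169/245 6411/245 -507/35; 188/35 -507/35 69/5]

x' = [31/35, -89/35, 8/5]
P' = [1781/245 -3169/245 188/35; -3169/245 6411/245 -507/35; 188/35 -507/35 69/5]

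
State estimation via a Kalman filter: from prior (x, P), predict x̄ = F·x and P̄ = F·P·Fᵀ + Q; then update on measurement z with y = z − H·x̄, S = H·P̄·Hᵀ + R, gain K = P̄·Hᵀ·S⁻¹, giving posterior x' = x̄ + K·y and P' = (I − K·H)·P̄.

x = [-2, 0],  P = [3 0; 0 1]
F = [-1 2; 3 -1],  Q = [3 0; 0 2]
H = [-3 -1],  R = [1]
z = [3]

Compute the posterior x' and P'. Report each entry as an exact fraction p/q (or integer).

x̄ = F·x = [2, -6]
P̄ = F·P·Fᵀ + Q = [10 -11; -11 30]
y = z − H·x̄ = [3]
S = H·P̄·Hᵀ + R = [55]
K = P̄·Hᵀ·S⁻¹ = [-19/55; 3/55]
x' = x̄ + K·y = [53/55, -321/55]
P' = (I − K·H)·P̄ = [189/55 -548/55; -548/55 1641/55]

x' = [53/55, -321/55]
P' = [189/55 -548/55; -548/55 1641/55]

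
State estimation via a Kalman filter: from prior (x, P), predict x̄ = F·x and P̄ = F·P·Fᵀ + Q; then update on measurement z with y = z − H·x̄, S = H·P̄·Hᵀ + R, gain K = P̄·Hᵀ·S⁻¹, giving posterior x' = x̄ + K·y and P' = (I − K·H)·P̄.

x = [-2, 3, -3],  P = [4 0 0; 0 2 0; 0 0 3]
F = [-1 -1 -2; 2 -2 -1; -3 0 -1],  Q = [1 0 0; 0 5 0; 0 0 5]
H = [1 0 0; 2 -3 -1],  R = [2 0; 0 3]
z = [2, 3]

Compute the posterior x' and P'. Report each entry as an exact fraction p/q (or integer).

x̄ = F·x = [5, -7, 9]
P̄ = F·P·Fᵀ + Q = [19 2 18; 2 32 -21; 18 -21 44]
y = z − H·x̄ = [-3, -19]
S = H·P̄·Hᵀ + R = [21 14; 14 189]
K = P̄·Hᵀ·S⁻¹ = [485/539 4/539; 4/11 -31/77; 376/539 129/539]
x' = x̄ + K·y = [1164/539, -34/77, 1272/539]
P' = (I − K·H)·P̄ = [970/539 8/11 752/539; 8/11 207/77 -416/77; 752/539 -416/77 9853/539]

x' = [1164/539, -34/77, 1272/539]
P' = [970/539 8/11 752/539; 8/11 207/77 -416/77; 752/539 -416/77 9853/539]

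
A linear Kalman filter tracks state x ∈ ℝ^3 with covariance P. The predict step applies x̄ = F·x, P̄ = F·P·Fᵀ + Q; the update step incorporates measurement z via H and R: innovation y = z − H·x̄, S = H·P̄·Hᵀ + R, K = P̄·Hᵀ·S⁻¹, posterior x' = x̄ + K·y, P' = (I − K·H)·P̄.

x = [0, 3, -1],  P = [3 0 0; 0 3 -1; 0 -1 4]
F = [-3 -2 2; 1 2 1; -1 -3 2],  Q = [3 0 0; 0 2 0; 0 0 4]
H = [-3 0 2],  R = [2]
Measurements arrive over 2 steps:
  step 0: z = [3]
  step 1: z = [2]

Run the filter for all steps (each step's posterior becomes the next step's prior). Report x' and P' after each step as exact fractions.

step 0: x' = [-439/52, 1057/208, -2323/208], P' = [329/13 -389/52 1951/52; -389/52 3247/208 -2317/208; 1951/52 -2317/208 11671/208]
step 1: x' = [-5461/1646, 22375/3292, -13369/3292], P' = [1485199/23867 -2158979/47734 153805/1646; -2158979/47734 6282105/95468 -221963/3292; 153805/1646 -221963/3292 463545/3292]

step 0: x̄ = F·x = [-8, 5, -11]
step 0: P̄ = F·P·Fᵀ + Q = [66 -15 53; -15 17 -14; 53 -14 62]
step 0: y = z − H·x̄ = [1]
step 0: S = H·P̄·Hᵀ + R = [208]
step 0: K = P̄·Hᵀ·S⁻¹ = [-23/52; 17/208; -35/208]
step 0: x' = x̄ + K·y = [-439/52, 1057/208, -2323/208]
step 0: P' = (I − K·H)·P̄ = [329/13 -389/52 1951/52; -389/52 3247/208 -2317/208; 1951/52 -2317/208 11671/208]
step 1: x̄ = F·x = [-373/52, -1965/208, -6061/208]
step 1: P̄ = F·P·Fᵀ + Q = [868/13 -1357/52 6395/52; -1357/52 30455/208 11863/208; 6395/52 11863/208 69255/208]
step 1: y = z − H·x̄ = [4031/104]
step 1: S = H·P̄·Hᵀ + R = [23867/52]
step 1: K = P̄·Hᵀ·S⁻¹ = [2374/23867; 20005/47734; 1065/1646]
step 1: x' = x̄ + K·y = [-5461/1646, 22375/3292, -13369/3292]
step 1: P' = (I − K·H)·P̄ = [1485199/23867 -2158979/47734 153805/1646; -2158979/47734 6282105/95468 -221963/3292; 153805/1646 -221963/3292 463545/3292]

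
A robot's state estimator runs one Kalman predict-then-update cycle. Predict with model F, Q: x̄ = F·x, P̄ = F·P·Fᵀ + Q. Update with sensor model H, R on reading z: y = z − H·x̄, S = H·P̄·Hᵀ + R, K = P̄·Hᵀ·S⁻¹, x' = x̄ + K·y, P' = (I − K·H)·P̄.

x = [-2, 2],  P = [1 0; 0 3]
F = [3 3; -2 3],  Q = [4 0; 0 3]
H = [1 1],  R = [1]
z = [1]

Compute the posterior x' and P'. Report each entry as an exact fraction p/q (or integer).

x' = [-61/13, 75/13]
P' = [959/117 -898/117; -898/117 953/117]

x̄ = F·x = [0, 10]
P̄ = F·P·Fᵀ + Q = [40 21; 21 34]
y = z − H·x̄ = [-9]
S = H·P̄·Hᵀ + R = [117]
K = P̄·Hᵀ·S⁻¹ = [61/117; 55/117]
x' = x̄ + K·y = [-61/13, 75/13]
P' = (I − K·H)·P̄ = [959/117 -898/117; -898/117 953/117]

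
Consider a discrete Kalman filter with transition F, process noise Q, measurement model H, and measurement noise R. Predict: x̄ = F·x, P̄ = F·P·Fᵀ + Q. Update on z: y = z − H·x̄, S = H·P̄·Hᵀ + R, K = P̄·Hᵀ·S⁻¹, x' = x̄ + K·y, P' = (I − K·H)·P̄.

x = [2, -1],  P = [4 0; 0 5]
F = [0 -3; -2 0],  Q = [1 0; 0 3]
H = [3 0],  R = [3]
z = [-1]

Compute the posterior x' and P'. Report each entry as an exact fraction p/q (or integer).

x' = [-43/139, -4]
P' = [46/139 0; 0 19]

x̄ = F·x = [3, -4]
P̄ = F·P·Fᵀ + Q = [46 0; 0 19]
y = z − H·x̄ = [-10]
S = H·P̄·Hᵀ + R = [417]
K = P̄·Hᵀ·S⁻¹ = [46/139; 0]
x' = x̄ + K·y = [-43/139, -4]
P' = (I − K·H)·P̄ = [46/139 0; 0 19]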